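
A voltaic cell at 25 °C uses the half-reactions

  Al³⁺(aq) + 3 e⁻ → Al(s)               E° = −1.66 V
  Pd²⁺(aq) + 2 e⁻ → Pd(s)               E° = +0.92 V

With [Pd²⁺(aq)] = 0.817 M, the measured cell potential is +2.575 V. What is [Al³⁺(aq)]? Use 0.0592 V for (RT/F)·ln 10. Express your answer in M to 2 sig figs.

The Pd²⁺/Pd couple has the larger reduction potential, so it is the cathode: E°cell = +0.92 − (−1.66) = +2.58 V and n = 6.
Since E = E° − (0.0592/n)·log Q, log Q = n(E° − E)/0.0592 = 0.507.
The balanced reaction is 3 Pd²⁺(aq) + 2 Al(s) → 3 Pd(s) + 2 Al³⁺(aq), so Q = [Al³⁺(aq)]^2 / [Pd²⁺(aq)]^3.
Substituting the known concentrations and solving, log [Al³⁺(aq)] = 0.122 and [Al³⁺(aq)] = 1.3 M.

1.3 M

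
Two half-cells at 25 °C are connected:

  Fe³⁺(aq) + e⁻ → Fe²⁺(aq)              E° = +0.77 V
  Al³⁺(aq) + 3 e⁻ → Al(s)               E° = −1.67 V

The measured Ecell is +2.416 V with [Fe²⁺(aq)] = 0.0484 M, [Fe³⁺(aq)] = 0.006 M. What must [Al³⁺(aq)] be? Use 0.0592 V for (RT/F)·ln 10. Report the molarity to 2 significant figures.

0.031 M

With Fe³⁺/Fe²⁺ at the cathode and Al³⁺/Al at the anode, E°cell = +0.77 − (−1.67) = +2.44 V (n = 3).
From the Nernst equation, log Q = n(E° − E)/0.0592 = 3·(+2.44 − (+2.416))/0.0592 = 1.216.
For 3 Fe³⁺(aq) + Al(s) → 3 Fe²⁺(aq) + Al³⁺(aq), the reaction quotient is Q = ([Fe²⁺(aq)]^3·[Al³⁺(aq)]) / [Fe³⁺(aq)]^3.
Solving for the unknown gives log [Al³⁺(aq)] = −1.504, so [Al³⁺(aq)] ≈ 0.031 M.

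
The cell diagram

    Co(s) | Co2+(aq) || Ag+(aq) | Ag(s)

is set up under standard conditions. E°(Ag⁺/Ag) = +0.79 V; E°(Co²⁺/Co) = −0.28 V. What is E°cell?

By convention the left-hand electrode in cell notation is the anode (oxidation) and the right-hand electrode is the cathode (reduction).
E°cell = E°(right) − E°(left) = +0.79 − (−0.28) = +1.07 V.

+1.07 V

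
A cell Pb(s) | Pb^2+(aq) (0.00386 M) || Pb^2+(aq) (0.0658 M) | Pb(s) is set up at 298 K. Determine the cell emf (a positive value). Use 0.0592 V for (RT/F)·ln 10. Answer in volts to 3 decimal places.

For a concentration cell E°cell = 0, since both electrodes use the same couple.
The compartment with the higher Pb^2+(aq) concentration (0.0658 M) acts as the cathode; ions are reduced there and produced at the dilute (0.00386 M) anode.
With n = 2, Ecell = −(0.0592/2)·log([dilute]/[conc]) = −(0.0592/2)·log(0.00386/0.0658) = +0.036 V.

0.036 V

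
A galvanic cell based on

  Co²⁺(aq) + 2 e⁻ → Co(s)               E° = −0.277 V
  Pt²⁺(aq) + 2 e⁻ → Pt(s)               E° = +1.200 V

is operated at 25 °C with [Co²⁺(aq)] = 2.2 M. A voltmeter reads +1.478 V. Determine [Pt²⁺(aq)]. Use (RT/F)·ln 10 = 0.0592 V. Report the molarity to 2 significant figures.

With Pt²⁺/Pt at the cathode and Co²⁺/Co at the anode, E°cell = +1.200 − (−0.277) = +1.477 V (n = 2).
Rearranging E = E° − (0.0592/n)·log Q gives log Q = 2(+1.477 − (+1.478))/0.0592 = −0.034.
For Pt²⁺(aq) + Co(s) → Pt(s) + Co²⁺(aq), the reaction quotient is Q = [Co²⁺(aq)] / [Pt²⁺(aq)].
Solving for the unknown gives log [Pt²⁺(aq)] = 0.376, so [Pt²⁺(aq)] ≈ 2.4 M.

2.4 M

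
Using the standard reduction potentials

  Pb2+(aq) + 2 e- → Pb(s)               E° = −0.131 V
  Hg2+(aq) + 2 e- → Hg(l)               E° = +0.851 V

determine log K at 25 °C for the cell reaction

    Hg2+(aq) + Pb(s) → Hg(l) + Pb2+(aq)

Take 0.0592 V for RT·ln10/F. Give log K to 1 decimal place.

The Hg²⁺/Hg couple is reduced (cathode); E°cell = +0.851 − (−0.131) = +0.982 V with n = 2.
At equilibrium E = 0, so log K = nE°cell / 0.0592 = (2)(+0.982) / 0.0592 = 33.2.

log K = 33.2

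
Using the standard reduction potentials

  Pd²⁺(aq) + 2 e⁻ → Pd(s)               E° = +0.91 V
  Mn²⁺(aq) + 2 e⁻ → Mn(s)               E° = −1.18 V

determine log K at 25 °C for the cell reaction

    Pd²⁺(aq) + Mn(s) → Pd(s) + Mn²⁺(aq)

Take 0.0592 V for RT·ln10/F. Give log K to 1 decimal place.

log K = 70.6

The Pd²⁺/Pd couple is reduced (cathode); E°cell = +0.91 − (−1.18) = +2.09 V with n = 2.
At equilibrium E = 0, so log K = nE°cell / 0.0592 = (2)(+2.09) / 0.0592 = 70.6.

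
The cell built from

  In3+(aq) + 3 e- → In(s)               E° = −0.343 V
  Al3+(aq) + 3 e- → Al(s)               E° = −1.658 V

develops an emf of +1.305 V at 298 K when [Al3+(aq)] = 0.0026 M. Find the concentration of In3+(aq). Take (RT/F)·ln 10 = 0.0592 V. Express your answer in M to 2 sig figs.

0.00081 M

In³⁺/In is the cathode (higher E°); E°cell = −0.343 − (−1.658) = +1.315 V with n = 3.
From the Nernst equation, log Q = n(E° − E)/0.0592 = 3·(+1.315 − (+1.305))/0.0592 = 0.507.
For In3+(aq) + Al(s) → In(s) + Al3+(aq), the reaction quotient is Q = [Al3+(aq)] / [In3+(aq)].
Substituting the known concentrations and solving, log [In3+(aq)] = −3.092 and [In3+(aq)] = 0.00081 M.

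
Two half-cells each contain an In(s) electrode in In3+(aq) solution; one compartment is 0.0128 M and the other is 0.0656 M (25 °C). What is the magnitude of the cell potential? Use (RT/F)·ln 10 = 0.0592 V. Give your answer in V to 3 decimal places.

0.014 V

For a concentration cell E°cell = 0, since both electrodes use the same couple.
The compartment with the higher In3+(aq) concentration (0.0656 M) acts as the cathode; ions are reduced there and produced at the dilute (0.0128 M) anode.
With n = 3, Ecell = −(0.0592/3)·log([dilute]/[conc]) = −(0.0592/3)·log(0.0128/0.0656) = +0.014 V.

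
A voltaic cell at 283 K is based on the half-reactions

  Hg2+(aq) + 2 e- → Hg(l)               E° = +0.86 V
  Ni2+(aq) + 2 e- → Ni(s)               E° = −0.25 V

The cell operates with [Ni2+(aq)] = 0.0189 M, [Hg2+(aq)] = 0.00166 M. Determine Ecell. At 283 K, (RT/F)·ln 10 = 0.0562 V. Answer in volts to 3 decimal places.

+1.080 V

Hg²⁺/Hg is reduced (cathode, E° = +0.86 V) and Ni²⁺/Ni is oxidized (anode).
The standard potential is +0.86 − (−0.25) = +1.11 V and the balanced reaction transfers n = 2 electrons.
Balancing gives Hg2+(aq) + Ni(s) → Hg(l) + Ni2+(aq); hence Q = [Ni2+(aq)] / [Hg2+(aq)] = 11.4 (log Q = 1.056).
Applying E = E° − (RT ln10/nF)·log Q gives +1.11 − (0.0562/2)(1.056) = +1.080 V.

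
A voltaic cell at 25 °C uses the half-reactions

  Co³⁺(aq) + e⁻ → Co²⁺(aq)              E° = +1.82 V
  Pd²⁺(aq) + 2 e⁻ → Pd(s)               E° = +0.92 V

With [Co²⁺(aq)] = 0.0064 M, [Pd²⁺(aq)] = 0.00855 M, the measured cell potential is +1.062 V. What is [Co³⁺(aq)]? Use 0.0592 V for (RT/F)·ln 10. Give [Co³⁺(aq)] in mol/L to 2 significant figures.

The Co³⁺/Co²⁺ couple has the larger reduction potential, so it is the cathode: E°cell = +1.82 − (+0.92) = +0.90 V and n = 2.
Since E = E° − (0.0592/n)·log Q, log Q = n(E° − E)/0.0592 = −5.473.
For 2 Co³⁺(aq) + Pd(s) → 2 Co²⁺(aq) + Pd²⁺(aq), the reaction quotient is Q = ([Co²⁺(aq)]^2·[Pd²⁺(aq)]) / [Co³⁺(aq)]^2.
Substituting the known concentrations and solving, log [Co³⁺(aq)] = −0.491 and [Co³⁺(aq)] = 0.32 M.

0.32 M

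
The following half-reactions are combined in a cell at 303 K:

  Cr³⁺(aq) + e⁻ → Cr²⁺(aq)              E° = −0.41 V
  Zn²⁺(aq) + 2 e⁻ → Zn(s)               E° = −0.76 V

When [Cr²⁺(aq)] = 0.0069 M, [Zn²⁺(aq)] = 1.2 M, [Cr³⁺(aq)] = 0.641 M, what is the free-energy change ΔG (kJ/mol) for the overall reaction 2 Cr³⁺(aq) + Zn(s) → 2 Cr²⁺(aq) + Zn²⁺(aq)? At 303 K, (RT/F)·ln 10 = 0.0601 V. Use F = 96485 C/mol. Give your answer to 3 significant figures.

E°cell = −0.41 − (−0.76) = +0.35 V; the balanced reaction transfers n = 2 electrons.
Q = ([Cr²⁺(aq)]^2·[Zn²⁺(aq)]) / [Cr³⁺(aq)]^2 = 0.000139, so log Q = −3.857 and E = +0.35 − (0.0601/2)(−3.857) = +0.4659 V.
ΔG = −nFE = −(2)(96485)(+0.4659) J/mol = −89.9 kJ/mol.

−89.9 kJ/mol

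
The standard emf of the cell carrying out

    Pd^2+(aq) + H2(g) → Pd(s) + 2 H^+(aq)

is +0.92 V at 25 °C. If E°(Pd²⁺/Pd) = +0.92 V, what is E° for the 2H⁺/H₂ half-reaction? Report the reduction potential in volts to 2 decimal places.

+0.00 V

In the reaction as written the Pd²⁺/Pd couple is reduced (cathode) and 2H⁺/H₂ is oxidized (anode), so E°cell = E°(Pd²⁺/Pd) − E°(2H⁺/H₂).
E°(2H⁺/H₂) = E°(cathode) − E°cell = +0.92 − (+0.92) = +0.00 V.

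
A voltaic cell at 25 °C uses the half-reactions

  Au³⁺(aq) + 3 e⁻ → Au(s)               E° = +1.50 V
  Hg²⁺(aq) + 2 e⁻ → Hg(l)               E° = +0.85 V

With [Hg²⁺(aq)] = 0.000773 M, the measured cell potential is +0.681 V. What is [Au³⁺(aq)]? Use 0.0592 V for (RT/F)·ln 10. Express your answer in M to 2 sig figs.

0.00080 M

Au³⁺/Au is the cathode (higher E°); E°cell = +1.50 − (+0.85) = +0.65 V with n = 6.
Since E = E° − (0.0592/n)·log Q, log Q = n(E° − E)/0.0592 = −3.142.
Balancing electrons gives 2 Au³⁺(aq) + 3 Hg(l) → 2 Au(s) + 3 Hg²⁺(aq); thus Q = [Hg²⁺(aq)]^3 / [Au³⁺(aq)]^2.
Substituting the known concentrations and solving, log [Au³⁺(aq)] = −3.097 and [Au³⁺(aq)] = 0.00080 M.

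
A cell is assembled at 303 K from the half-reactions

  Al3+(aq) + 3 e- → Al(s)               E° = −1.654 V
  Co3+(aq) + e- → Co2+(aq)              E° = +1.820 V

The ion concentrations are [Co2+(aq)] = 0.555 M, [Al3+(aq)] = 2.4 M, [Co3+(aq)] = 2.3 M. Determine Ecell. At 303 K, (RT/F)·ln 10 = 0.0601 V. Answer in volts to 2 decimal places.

The Co³⁺/Co²⁺ couple has the more positive E°, so it is the cathode; Al³⁺/Al is the anode.
E°cell = +1.820 − (−1.654) = +3.474 V, with n = 3 electrons transferred.
For the overall reaction 3 Co3+(aq) + Al(s) → 3 Co2+(aq) + Al3+(aq), Q = ([Co2+(aq)]^3·[Al3+(aq)]) / [Co3+(aq)]^3 = 0.0337, giving log Q = −1.472.
Applying E = E° − (RT ln10/nF)·log Q gives +3.474 − (0.0601/3)(−1.472) = +3.50 V.

+3.50 V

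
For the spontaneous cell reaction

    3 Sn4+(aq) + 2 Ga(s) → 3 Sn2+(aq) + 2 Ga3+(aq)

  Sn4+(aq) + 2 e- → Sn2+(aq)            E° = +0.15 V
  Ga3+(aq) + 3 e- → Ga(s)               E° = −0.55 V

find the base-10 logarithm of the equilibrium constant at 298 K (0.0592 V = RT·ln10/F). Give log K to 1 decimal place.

log K = 70.9

The Sn⁴⁺/Sn²⁺ couple is reduced (cathode); E°cell = +0.15 − (−0.55) = +0.70 V with n = 6.
At equilibrium E = 0, so log K = nE°cell / 0.0592 = (6)(+0.70) / 0.0592 = 70.9.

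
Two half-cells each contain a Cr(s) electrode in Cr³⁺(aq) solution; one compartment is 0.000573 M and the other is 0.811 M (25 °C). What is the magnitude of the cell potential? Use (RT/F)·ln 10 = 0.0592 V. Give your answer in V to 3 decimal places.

For a concentration cell E°cell = 0, since both electrodes use the same couple.
The compartment with the higher Cr³⁺(aq) concentration (0.811 M) acts as the cathode; ions are reduced there and produced at the dilute (0.000573 M) anode.
With n = 3, Ecell = −(0.0592/3)·log([dilute]/[conc]) = −(0.0592/3)·log(0.000573/0.811) = +0.062 V.

0.062 V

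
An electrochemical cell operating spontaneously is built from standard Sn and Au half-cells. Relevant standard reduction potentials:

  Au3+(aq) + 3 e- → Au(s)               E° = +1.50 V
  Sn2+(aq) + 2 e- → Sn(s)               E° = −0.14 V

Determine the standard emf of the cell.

+1.64 V

The Au³⁺/Au couple has the higher E°, so Au ion is reduced (cathode) and Sn is oxidized (anode).
E°cell = E°(cathode) − E°(anode) = +1.50 − (−0.14) = +1.64 V.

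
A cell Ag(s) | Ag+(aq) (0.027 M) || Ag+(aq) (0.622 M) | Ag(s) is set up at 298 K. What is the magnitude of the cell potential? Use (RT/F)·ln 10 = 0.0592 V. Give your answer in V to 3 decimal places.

0.081 V

For a concentration cell E°cell = 0, since both electrodes use the same couple.
The compartment with the higher Ag+(aq) concentration (0.622 M) acts as the cathode; ions are reduced there and produced at the dilute (0.027 M) anode.
With n = 1, Ecell = −(0.0592/1)·log([dilute]/[conc]) = −(0.0592/1)·log(0.027/0.622) = +0.081 V.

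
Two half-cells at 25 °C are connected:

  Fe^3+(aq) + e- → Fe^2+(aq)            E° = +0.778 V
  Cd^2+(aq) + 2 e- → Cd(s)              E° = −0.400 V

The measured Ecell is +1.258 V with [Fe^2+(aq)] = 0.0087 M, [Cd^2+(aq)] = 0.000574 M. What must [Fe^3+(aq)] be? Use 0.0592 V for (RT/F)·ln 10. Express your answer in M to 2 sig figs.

With Fe³⁺/Fe²⁺ at the cathode and Cd²⁺/Cd at the anode, E°cell = +0.778 − (−0.400) = +1.178 V (n = 2).
Since E = E° − (0.0592/n)·log Q, log Q = n(E° − E)/0.0592 = −2.703.
Balancing electrons gives 2 Fe^3+(aq) + Cd(s) → 2 Fe^2+(aq) + Cd^2+(aq); thus Q = ([Fe^2+(aq)]^2·[Cd^2+(aq)]) / [Fe^3+(aq)]^2.
Solving for the unknown gives log [Fe^3+(aq)] = −2.330, so [Fe^3+(aq)] ≈ 0.0047 M.

0.0047 M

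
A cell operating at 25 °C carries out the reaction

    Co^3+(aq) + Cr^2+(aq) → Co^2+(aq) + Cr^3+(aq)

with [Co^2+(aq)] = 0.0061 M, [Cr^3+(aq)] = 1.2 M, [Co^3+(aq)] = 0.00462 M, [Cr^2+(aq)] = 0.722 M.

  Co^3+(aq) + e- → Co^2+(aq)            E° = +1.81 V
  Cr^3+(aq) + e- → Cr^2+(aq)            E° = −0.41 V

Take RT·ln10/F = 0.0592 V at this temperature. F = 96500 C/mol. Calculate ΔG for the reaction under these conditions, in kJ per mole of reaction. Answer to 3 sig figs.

E°cell = +1.81 − (−0.41) = +2.22 V; the balanced reaction transfers n = 1 electron.
Here Q = ([Co^2+(aq)]·[Cr^3+(aq)]) / ([Co^3+(aq)]·[Cr^2+(aq)]) = 2.19 (log Q = 0.341), giving E = +2.22 − (0.0592/1)·(0.341) = +2.1998 V.
ΔG = −nFE = −(1)(96500)(+2.1998) J/mol = −212 kJ/mol.

−212 kJ/mol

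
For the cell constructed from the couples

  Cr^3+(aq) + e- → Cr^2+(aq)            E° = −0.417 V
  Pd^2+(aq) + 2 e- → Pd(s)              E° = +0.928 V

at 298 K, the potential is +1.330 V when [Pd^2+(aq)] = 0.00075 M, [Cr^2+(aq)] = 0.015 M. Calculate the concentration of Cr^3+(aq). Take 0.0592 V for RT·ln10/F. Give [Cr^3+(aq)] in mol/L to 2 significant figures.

Pd²⁺/Pd is the cathode (higher E°); E°cell = +0.928 − (−0.417) = +1.345 V with n = 2.
Since E = E° − (0.0592/n)·log Q, log Q = n(E° − E)/0.0592 = 0.507.
Balancing electrons gives Pd^2+(aq) + 2 Cr^2+(aq) → Pd(s) + 2 Cr^3+(aq); thus Q = [Cr^3+(aq)]^2 / ([Pd^2+(aq)]·[Cr^2+(aq)]^2).
Isolating [Cr^3+(aq)] in Q = 10^{0.507} yields log [Cr^3+(aq)] = −3.133, i.e. 0.00074 M.

0.00074 M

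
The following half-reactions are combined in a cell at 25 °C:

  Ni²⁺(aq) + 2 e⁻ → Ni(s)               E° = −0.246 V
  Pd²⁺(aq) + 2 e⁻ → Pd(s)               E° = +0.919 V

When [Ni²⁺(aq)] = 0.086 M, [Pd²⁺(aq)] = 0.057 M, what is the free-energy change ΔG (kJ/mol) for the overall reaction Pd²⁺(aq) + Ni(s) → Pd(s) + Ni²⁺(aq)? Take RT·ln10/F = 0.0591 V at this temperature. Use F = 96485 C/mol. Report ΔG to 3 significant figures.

E°cell = +0.919 − (−0.246) = +1.165 V; the balanced reaction transfers n = 2 electrons.
Here Q = [Ni²⁺(aq)] / [Pd²⁺(aq)] = 1.51 (log Q = 0.179), giving E = +1.165 − (0.0591/2)·(0.179) = +1.1597 V.
Finally ΔG = −nFE = −(2)(96485 C/mol)(+1.1597 V) = −224 kJ/mol.

−224 kJ/mol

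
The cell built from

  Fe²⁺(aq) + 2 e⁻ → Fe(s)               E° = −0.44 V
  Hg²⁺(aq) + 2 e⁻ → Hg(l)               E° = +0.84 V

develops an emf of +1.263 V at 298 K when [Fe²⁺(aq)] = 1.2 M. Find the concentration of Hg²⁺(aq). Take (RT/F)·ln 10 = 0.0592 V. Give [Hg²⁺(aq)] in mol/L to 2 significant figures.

The Hg²⁺/Hg couple has the larger reduction potential, so it is the cathode: E°cell = +0.84 − (−0.44) = +1.28 V and n = 2.
From the Nernst equation, log Q = n(E° − E)/0.0592 = 2·(+1.28 − (+1.263))/0.0592 = 0.574.
The balanced reaction is Hg²⁺(aq) + Fe(s) → Hg(l) + Fe²⁺(aq), so Q = [Fe²⁺(aq)] / [Hg²⁺(aq)].
Solving for the unknown gives log [Hg²⁺(aq)] = −0.495, so [Hg²⁺(aq)] ≈ 0.32 M.

0.32 M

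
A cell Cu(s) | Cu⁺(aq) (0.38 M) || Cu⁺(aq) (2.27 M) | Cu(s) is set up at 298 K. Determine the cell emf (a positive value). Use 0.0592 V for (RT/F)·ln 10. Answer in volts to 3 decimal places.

For a concentration cell E°cell = 0, since both electrodes use the same couple.
The compartment with the higher Cu⁺(aq) concentration (2.27 M) acts as the cathode; ions are reduced there and produced at the dilute (0.38 M) anode.
With n = 1, Ecell = −(0.0592/1)·log([dilute]/[conc]) = −(0.0592/1)·log(0.38/2.27) = +0.046 V.

0.046 V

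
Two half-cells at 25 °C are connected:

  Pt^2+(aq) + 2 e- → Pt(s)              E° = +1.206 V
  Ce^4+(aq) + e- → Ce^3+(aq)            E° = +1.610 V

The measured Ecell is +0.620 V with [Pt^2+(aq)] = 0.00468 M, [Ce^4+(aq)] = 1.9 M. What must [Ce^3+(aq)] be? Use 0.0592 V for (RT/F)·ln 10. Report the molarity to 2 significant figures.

Ce⁴⁺/Ce³⁺ is the cathode (higher E°); E°cell = +1.610 − (+1.206) = +0.404 V with n = 2.
Rearranging E = E° − (0.0592/n)·log Q gives log Q = 2(+0.404 − (+0.620))/0.0592 = −7.297.
Balancing electrons gives 2 Ce^4+(aq) + Pt(s) → 2 Ce^3+(aq) + Pt^2+(aq); thus Q = ([Ce^3+(aq)]^2·[Pt^2+(aq)]) / [Ce^4+(aq)]^2.
Solving for the unknown gives log [Ce^3+(aq)] = −2.205, so [Ce^3+(aq)] ≈ 0.0062 M.

0.0062 M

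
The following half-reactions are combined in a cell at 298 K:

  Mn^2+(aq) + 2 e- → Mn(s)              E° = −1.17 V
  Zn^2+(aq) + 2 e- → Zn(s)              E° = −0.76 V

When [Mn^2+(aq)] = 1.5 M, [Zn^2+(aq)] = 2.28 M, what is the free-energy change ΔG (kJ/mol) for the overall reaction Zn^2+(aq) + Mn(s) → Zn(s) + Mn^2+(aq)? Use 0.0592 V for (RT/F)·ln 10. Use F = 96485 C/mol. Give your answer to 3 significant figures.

−80.2 kJ/mol

E°cell = −0.76 − (−1.17) = +0.41 V; the balanced reaction transfers n = 2 electrons.
Here Q = [Mn^2+(aq)] / [Zn^2+(aq)] = 0.658 (log Q = −0.182), giving E = +0.41 − (0.0592/2)·(−0.182) = +0.4154 V.
Finally ΔG = −nFE = −(2)(96485 C/mol)(+0.4154 V) = −80.2 kJ/mol.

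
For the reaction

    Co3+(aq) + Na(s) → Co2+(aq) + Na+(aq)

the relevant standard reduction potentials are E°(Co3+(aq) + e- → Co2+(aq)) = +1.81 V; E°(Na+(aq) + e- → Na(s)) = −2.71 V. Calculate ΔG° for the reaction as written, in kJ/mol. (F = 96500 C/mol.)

In the reaction as written Co3+(aq) is reduced, so the Co³⁺/Co²⁺ couple is the cathode and Na⁺/Na is the anode.
E°cell = +1.81 − (−2.71) = +4.52 V; balancing electrons gives n = 1.
ΔG° = −nFE°cell = −(1)(96500)(+4.52) J/mol = −436 kJ/mol.

−436 kJ/mol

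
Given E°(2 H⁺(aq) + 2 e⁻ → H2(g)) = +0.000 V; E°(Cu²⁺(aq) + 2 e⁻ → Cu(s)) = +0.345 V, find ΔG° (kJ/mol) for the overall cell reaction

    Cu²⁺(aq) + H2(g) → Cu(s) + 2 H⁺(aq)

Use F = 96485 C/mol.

−66.6 kJ/mol

In the reaction as written Cu²⁺(aq) is reduced, so the Cu²⁺/Cu couple is the cathode and 2H⁺/H₂ is the anode.
E°cell = +0.345 − (+0.000) = +0.345 V; balancing electrons gives n = 2.
ΔG° = −nFE°cell = −(2)(96485)(+0.345) J/mol = −66.6 kJ/mol.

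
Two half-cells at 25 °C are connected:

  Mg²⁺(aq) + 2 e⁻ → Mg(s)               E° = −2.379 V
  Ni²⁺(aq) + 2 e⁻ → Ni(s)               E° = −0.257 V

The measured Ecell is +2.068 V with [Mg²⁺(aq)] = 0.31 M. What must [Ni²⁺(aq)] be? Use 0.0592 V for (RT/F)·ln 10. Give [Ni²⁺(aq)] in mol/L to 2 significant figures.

The Ni²⁺/Ni couple has the larger reduction potential, so it is the cathode: E°cell = −0.257 − (−2.379) = +2.122 V and n = 2.
Rearranging E = E° − (0.0592/n)·log Q gives log Q = 2(+2.122 − (+2.068))/0.0592 = 1.824.
The balanced reaction is Ni²⁺(aq) + Mg(s) → Ni(s) + Mg²⁺(aq), so Q = [Mg²⁺(aq)] / [Ni²⁺(aq)].
Solving for the unknown gives log [Ni²⁺(aq)] = −2.333, so [Ni²⁺(aq)] ≈ 0.0046 M.

0.0046 M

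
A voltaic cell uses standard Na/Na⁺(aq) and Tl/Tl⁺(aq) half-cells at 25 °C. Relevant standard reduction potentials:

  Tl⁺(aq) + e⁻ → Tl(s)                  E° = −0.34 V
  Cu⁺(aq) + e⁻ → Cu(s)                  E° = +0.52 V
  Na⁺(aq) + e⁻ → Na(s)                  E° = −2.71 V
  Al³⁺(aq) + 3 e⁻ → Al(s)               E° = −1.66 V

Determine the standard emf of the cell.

Of the two couples in this cell, the one with the more positive reduction potential is reduced at the cathode: here that is Tl⁺/Tl (−0.34 V); Na⁺/Na (−2.71 V) is the anode.
E°cell = E°(cathode) − E°(anode) = −0.34 − (−2.71) = +2.37 V.

+2.37 V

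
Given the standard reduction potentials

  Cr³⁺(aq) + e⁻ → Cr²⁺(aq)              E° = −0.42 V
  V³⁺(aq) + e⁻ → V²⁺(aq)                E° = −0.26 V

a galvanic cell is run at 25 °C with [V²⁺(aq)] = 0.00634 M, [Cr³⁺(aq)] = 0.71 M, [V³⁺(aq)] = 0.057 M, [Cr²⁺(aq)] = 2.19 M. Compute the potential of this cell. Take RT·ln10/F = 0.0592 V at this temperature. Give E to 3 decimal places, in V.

V³⁺/V²⁺ is reduced (cathode, E° = −0.26 V) and Cr³⁺/Cr²⁺ is oxidized (anode).
E°cell = −0.26 − (−0.42) = +0.16 V, with n = 1 electron transferred.
Balancing gives V³⁺(aq) + Cr²⁺(aq) → V²⁺(aq) + Cr³⁺(aq); hence Q = ([V²⁺(aq)]·[Cr³⁺(aq)]) / ([V³⁺(aq)]·[Cr²⁺(aq)]) = 0.0361 (log Q = −1.443).
By the Nernst equation, E = +0.16 − (0.0592/1)·(−1.443) = +0.245 V.

+0.245 V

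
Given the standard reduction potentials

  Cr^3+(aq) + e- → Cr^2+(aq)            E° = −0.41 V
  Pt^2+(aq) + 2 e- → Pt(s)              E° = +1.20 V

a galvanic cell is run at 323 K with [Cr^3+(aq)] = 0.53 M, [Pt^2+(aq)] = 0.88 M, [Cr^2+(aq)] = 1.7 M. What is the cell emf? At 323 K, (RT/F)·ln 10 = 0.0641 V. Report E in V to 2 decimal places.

The Pt²⁺/Pt couple has the more positive E°, so it is the cathode; Cr³⁺/Cr²⁺ is the anode.
E°cell = E°cat − E°an = +1.20 − (−0.41) = +1.61 V; n = 2.
For the overall reaction Pt^2+(aq) + 2 Cr^2+(aq) → Pt(s) + 2 Cr^3+(aq), Q = [Cr^3+(aq)]^2 / ([Pt^2+(aq)]·[Cr^2+(aq)]^2) = 0.11, giving log Q = −0.957.
By the Nernst equation, E = +1.61 − (0.0641/2)·(−0.957) = +1.64 V.

+1.64 V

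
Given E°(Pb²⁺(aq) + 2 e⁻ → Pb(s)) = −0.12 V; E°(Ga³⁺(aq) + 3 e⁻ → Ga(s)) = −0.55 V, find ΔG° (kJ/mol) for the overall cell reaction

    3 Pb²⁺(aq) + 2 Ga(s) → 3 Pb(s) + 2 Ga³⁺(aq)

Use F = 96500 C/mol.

−249 kJ/mol

In the reaction as written Pb²⁺(aq) is reduced, so the Pb²⁺/Pb couple is the cathode and Ga³⁺/Ga is the anode.
E°cell = −0.12 − (−0.55) = +0.43 V; balancing electrons gives n = 6.
ΔG° = −nFE°cell = −(6)(96500)(+0.43) J/mol = −249 kJ/mol.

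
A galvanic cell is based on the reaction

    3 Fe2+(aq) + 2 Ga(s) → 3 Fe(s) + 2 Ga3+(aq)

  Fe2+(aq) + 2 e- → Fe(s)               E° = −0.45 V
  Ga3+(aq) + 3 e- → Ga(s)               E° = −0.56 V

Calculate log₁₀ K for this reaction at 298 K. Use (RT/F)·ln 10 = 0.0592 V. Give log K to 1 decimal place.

log K = 11.1

The Fe²⁺/Fe couple is reduced (cathode); E°cell = −0.45 − (−0.56) = +0.11 V with n = 6.
At equilibrium E = 0, so log K = nE°cell / 0.0592 = (6)(+0.11) / 0.0592 = 11.1.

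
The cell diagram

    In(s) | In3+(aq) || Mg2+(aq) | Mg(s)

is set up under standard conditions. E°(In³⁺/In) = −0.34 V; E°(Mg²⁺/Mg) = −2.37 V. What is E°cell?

−2.03 V

By convention the left-hand electrode in cell notation is the anode (oxidation) and the right-hand electrode is the cathode (reduction).
E°cell = E°(right) − E°(left) = −2.37 − (−0.34) = −2.03 V.
The negative sign shows that, as written, the cell would require an external voltage to drive the reaction.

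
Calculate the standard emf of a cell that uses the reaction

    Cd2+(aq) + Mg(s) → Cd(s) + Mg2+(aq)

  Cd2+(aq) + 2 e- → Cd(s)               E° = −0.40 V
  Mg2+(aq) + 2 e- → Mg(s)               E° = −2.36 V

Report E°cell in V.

Cd2+(aq) gains electrons, so the Cd²⁺/Cd couple is the cathode; the Mg²⁺/Mg couple is the anode.
E°cell = E°(cathode) − E°(anode) = −0.40 − (−2.36) = +1.96 V.

+1.96 V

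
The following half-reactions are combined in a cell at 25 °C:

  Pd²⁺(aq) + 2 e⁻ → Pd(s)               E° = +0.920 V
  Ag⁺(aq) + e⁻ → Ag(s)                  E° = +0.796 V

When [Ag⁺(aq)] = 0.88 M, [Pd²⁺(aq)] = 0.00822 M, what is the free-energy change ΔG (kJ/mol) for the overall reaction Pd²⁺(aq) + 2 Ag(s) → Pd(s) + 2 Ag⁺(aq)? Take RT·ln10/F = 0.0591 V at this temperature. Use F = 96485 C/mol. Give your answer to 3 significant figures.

−12.7 kJ/mol

With Pd²⁺/Pd reduced at the cathode, E°cell = +0.920 − (+0.796) = +0.124 V and n = 2.
The reaction quotient is [Ag⁺(aq)]^2 / [Pd²⁺(aq)] = 94.2; by Nernst, E = +0.124 − (0.0591/2)(1.974) = +0.0657 V.
Finally ΔG = −nFE = −(2)(96485 C/mol)(+0.0657 V) = −12.7 kJ/mol.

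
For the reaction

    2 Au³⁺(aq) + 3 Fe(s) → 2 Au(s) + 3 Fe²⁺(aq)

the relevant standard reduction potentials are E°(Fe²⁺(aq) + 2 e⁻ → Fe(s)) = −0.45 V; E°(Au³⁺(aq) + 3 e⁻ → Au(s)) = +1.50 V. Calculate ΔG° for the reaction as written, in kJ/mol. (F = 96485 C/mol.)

−1129 kJ/mol

In the reaction as written Au³⁺(aq) is reduced, so the Au³⁺/Au couple is the cathode and Fe²⁺/Fe is the anode.
E°cell = +1.50 − (−0.45) = +1.95 V; balancing electrons gives n = 6.
ΔG° = −nFE°cell = −(6)(96485)(+1.95) J/mol = −1129 kJ/mol.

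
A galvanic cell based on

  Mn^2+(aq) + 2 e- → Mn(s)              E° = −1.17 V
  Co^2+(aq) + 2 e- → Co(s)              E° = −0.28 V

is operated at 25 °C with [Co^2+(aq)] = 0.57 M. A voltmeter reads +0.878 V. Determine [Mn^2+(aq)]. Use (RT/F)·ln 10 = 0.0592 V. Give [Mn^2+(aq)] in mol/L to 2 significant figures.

1.4 M

The Co²⁺/Co couple has the larger reduction potential, so it is the cathode: E°cell = −0.28 − (−1.17) = +0.89 V and n = 2.
From the Nernst equation, log Q = n(E° − E)/0.0592 = 2·(+0.89 − (+0.878))/0.0592 = 0.405.
For Co^2+(aq) + Mn(s) → Co(s) + Mn^2+(aq), the reaction quotient is Q = [Mn^2+(aq)] / [Co^2+(aq)].
Substituting the known concentrations and solving, log [Mn^2+(aq)] = 0.161 and [Mn^2+(aq)] = 1.4 M.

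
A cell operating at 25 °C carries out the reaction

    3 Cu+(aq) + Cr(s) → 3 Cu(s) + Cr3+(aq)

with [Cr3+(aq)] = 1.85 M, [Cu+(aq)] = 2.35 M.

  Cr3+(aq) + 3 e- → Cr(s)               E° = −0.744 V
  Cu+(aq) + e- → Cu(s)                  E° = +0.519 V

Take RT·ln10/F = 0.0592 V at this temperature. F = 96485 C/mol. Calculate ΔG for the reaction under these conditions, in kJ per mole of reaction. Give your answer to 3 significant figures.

−370 kJ/mol

The standard cell potential is +0.519 − (−0.744) = +1.263 V, with n = 3 electrons in the balanced equation.
Here Q = [Cr3+(aq)] / [Cu+(aq)]^3 = 0.143 (log Q = −0.846), giving E = +1.263 − (0.0592/3)·(−0.846) = +1.2797 V.
Finally ΔG = −nFE = −(3)(96485 C/mol)(+1.2797 V) = −370 kJ/mol.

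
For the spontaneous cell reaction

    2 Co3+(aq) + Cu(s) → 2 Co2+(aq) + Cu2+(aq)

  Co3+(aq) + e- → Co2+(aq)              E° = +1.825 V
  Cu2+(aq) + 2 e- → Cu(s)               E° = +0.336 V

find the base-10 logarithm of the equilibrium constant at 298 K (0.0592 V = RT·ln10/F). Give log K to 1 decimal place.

The Co³⁺/Co²⁺ couple is reduced (cathode); E°cell = +1.825 − (+0.336) = +1.489 V with n = 2.
At equilibrium E = 0, so log K = nE°cell / 0.0592 = (2)(+1.489) / 0.0592 = 50.3.

log K = 50.3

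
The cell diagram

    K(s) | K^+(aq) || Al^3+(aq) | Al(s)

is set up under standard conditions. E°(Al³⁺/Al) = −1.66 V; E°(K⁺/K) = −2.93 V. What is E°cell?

By convention the left-hand electrode in cell notation is the anode (oxidation) and the right-hand electrode is the cathode (reduction).
E°cell = E°(right) − E°(left) = −1.66 − (−2.93) = +1.27 V.

+1.27 V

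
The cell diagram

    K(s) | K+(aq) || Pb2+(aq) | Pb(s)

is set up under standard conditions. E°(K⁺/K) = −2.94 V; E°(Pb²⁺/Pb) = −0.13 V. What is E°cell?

+2.81 V

By convention the left-hand electrode in cell notation is the anode (oxidation) and the right-hand electrode is the cathode (reduction).
E°cell = E°(right) − E°(left) = −0.13 − (−2.94) = +2.81 V.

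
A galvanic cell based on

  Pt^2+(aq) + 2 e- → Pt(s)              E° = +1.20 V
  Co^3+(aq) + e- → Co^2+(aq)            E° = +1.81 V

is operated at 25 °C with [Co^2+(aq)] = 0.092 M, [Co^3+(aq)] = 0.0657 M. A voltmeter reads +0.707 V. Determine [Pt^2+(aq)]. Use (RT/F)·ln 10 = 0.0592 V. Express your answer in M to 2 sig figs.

0.00027 M

The Co³⁺/Co²⁺ couple has the larger reduction potential, so it is the cathode: E°cell = +1.81 − (+1.20) = +0.61 V and n = 2.
Since E = E° − (0.0592/n)·log Q, log Q = n(E° − E)/0.0592 = −3.277.
For 2 Co^3+(aq) + Pt(s) → 2 Co^2+(aq) + Pt^2+(aq), the reaction quotient is Q = ([Co^2+(aq)]^2·[Pt^2+(aq)]) / [Co^3+(aq)]^2.
Solving for the unknown gives log [Pt^2+(aq)] = −3.569, so [Pt^2+(aq)] ≈ 0.00027 M.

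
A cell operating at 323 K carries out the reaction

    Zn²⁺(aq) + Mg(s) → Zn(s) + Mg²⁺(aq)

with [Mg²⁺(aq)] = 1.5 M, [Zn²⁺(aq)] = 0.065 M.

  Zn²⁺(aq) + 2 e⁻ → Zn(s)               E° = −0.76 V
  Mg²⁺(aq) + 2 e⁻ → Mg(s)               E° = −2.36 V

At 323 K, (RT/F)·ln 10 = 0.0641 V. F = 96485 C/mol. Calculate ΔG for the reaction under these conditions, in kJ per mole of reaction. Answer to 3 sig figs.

−300 kJ/mol

The standard cell potential is −0.76 − (−2.36) = +1.60 V, with n = 2 electrons in the balanced equation.
The reaction quotient is [Mg²⁺(aq)] / [Zn²⁺(aq)] = 23.1; by Nernst, E = +1.60 − (0.0641/2)(1.363) = +1.5563 V.
Then ΔG = −nFE = −2 × 96485 × +1.5563 J/mol = −300 kJ/mol.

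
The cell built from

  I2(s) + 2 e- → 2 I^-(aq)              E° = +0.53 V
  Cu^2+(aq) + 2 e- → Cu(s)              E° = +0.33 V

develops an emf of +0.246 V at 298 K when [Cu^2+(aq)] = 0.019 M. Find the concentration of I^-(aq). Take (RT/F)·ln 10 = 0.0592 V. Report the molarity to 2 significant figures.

With I₂/I⁻ at the cathode and Cu²⁺/Cu at the anode, E°cell = +0.53 − (+0.33) = +0.20 V (n = 2).
From the Nernst equation, log Q = n(E° − E)/0.0592 = 2·(+0.20 − (+0.246))/0.0592 = −1.554.
The balanced reaction is I2(s) + Cu(s) → 2 I^-(aq) + Cu^2+(aq), so Q = [I^-(aq)]^2·[Cu^2+(aq)].
Solving for the unknown gives log [I^-(aq)] = 0.084, so [I^-(aq)] ≈ 1.2 M.

1.2 M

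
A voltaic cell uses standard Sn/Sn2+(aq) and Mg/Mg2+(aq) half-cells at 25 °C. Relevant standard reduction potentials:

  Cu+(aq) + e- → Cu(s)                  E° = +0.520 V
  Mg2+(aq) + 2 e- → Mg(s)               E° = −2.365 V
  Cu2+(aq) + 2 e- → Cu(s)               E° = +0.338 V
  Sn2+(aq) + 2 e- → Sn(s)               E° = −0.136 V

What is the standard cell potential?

+2.229 V

The Sn²⁺/Sn couple has the higher E°, so Sn ion is reduced (cathode) and Mg is oxidized (anode).
E°cell = E°(cathode) − E°(anode) = −0.136 − (−2.365) = +2.229 V.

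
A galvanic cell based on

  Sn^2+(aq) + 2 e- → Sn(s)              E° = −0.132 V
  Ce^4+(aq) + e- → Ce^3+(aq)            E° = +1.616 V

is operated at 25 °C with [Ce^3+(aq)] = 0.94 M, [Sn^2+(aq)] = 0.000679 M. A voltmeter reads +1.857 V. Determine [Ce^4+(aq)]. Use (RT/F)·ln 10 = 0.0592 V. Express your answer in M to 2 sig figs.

With Ce⁴⁺/Ce³⁺ at the cathode and Sn²⁺/Sn at the anode, E°cell = +1.616 − (−0.132) = +1.748 V (n = 2).
Since E = E° − (0.0592/n)·log Q, log Q = n(E° − E)/0.0592 = −3.682.
For 2 Ce^4+(aq) + Sn(s) → 2 Ce^3+(aq) + Sn^2+(aq), the reaction quotient is Q = ([Ce^3+(aq)]^2·[Sn^2+(aq)]) / [Ce^4+(aq)]^2.
Solving for the unknown gives log [Ce^4+(aq)] = 0.230, so [Ce^4+(aq)] ≈ 1.7 M.

1.7 M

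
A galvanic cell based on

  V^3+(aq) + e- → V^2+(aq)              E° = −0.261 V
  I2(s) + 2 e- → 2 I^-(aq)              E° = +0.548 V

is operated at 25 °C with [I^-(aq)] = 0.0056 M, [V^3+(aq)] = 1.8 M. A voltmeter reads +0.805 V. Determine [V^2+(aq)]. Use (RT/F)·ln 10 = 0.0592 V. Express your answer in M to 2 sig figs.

0.0086 M

With I₂/I⁻ at the cathode and V³⁺/V²⁺ at the anode, E°cell = +0.548 − (−0.261) = +0.809 V (n = 2).
Rearranging E = E° − (0.0592/n)·log Q gives log Q = 2(+0.809 − (+0.805))/0.0592 = 0.135.
For I2(s) + 2 V^2+(aq) → 2 I^-(aq) + 2 V^3+(aq), the reaction quotient is Q = ([I^-(aq)]^2·[V^3+(aq)]^2) / [V^2+(aq)]^2.
Substituting the known concentrations and solving, log [V^2+(aq)] = −2.064 and [V^2+(aq)] = 0.0086 M.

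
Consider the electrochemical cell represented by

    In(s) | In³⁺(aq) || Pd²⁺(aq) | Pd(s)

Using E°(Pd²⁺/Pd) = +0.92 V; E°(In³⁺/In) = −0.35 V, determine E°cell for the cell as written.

+1.27 V

By convention the left-hand electrode in cell notation is the anode (oxidation) and the right-hand electrode is the cathode (reduction).
E°cell = E°(right) − E°(left) = +0.92 − (−0.35) = +1.27 V.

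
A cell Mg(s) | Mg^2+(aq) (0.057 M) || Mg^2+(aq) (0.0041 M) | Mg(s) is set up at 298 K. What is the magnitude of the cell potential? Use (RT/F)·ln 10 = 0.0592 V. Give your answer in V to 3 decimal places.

For a concentration cell E°cell = 0, since both electrodes use the same couple.
The compartment with the higher Mg^2+(aq) concentration (0.057 M) acts as the cathode; ions are reduced there and produced at the dilute (0.0041 M) anode.
With n = 2, Ecell = −(0.0592/2)·log([dilute]/[conc]) = −(0.0592/2)·log(0.0041/0.057) = +0.034 V.

0.034 V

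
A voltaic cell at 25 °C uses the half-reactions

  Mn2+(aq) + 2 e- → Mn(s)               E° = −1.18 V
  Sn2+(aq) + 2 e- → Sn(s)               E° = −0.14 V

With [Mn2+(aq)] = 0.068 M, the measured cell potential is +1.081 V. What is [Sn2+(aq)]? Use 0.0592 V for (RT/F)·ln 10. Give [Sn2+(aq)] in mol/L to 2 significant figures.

1.7 M

With Sn²⁺/Sn at the cathode and Mn²⁺/Mn at the anode, E°cell = −0.14 − (−1.18) = +1.04 V (n = 2).
Rearranging E = E° − (0.0592/n)·log Q gives log Q = 2(+1.04 − (+1.081))/0.0592 = −1.385.
Balancing electrons gives Sn2+(aq) + Mn(s) → Sn(s) + Mn2+(aq); thus Q = [Mn2+(aq)] / [Sn2+(aq)].
Substituting the known concentrations and solving, log [Sn2+(aq)] = 0.218 and [Sn2+(aq)] = 1.7 M.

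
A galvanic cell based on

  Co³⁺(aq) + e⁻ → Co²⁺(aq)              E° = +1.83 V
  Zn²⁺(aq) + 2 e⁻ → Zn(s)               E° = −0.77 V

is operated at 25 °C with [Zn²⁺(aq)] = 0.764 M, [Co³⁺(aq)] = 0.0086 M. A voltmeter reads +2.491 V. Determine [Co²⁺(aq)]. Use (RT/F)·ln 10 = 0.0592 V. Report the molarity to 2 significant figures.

0.68 M

The Co³⁺/Co²⁺ couple has the larger reduction potential, so it is the cathode: E°cell = +1.83 − (−0.77) = +2.60 V and n = 2.
Rearranging E = E° − (0.0592/n)·log Q gives log Q = 2(+2.60 − (+2.491))/0.0592 = 3.682.
For 2 Co³⁺(aq) + Zn(s) → 2 Co²⁺(aq) + Zn²⁺(aq), the reaction quotient is Q = ([Co²⁺(aq)]^2·[Zn²⁺(aq)]) / [Co³⁺(aq)]^2.
Isolating [Co²⁺(aq)] in Q = 10^{3.682} yields log [Co²⁺(aq)] = −0.166, i.e. 0.68 M.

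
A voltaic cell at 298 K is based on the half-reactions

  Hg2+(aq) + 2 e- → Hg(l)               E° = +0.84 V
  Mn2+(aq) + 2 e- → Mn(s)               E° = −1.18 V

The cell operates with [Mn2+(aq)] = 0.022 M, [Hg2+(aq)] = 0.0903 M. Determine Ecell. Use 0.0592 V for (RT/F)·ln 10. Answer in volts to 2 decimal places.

+2.04 V

The Hg²⁺/Hg couple has the more positive E°, so it is the cathode; Mn²⁺/Mn is the anode.
E°cell = +0.84 − (−1.18) = +2.02 V, with n = 2 electrons transferred.
Balancing gives Hg2+(aq) + Mn(s) → Hg(l) + Mn2+(aq); hence Q = [Mn2+(aq)] / [Hg2+(aq)] = 0.244 (log Q = −0.613).
E = E° − (0.0592/n)·log Q = +2.02 − (0.0592/2)(−0.613) = +2.04 V.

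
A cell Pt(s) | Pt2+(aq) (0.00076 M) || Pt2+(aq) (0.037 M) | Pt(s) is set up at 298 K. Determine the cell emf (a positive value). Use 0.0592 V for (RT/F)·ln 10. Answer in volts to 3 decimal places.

0.050 V

For a concentration cell E°cell = 0, since both electrodes use the same couple.
The compartment with the higher Pt2+(aq) concentration (0.037 M) acts as the cathode; ions are reduced there and produced at the dilute (0.00076 M) anode.
With n = 2, Ecell = −(0.0592/2)·log([dilute]/[conc]) = −(0.0592/2)·log(0.00076/0.037) = +0.050 V.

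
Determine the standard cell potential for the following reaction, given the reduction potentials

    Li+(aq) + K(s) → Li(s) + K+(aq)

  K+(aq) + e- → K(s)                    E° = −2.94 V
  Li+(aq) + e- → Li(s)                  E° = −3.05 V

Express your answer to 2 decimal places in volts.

In the reaction as written, Li+(aq) is reduced (cathode) and K+(aq) is produced by oxidation at the anode.
E°cell = E°(cathode) − E°(anode) = −3.05 − (−2.94) = −0.11 V.

−0.11 V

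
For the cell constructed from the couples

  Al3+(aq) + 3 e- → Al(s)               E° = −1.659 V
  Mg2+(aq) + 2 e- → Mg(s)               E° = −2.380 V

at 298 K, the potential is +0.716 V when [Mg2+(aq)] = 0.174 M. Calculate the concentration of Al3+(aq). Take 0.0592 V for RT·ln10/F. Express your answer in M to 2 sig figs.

0.040 M

Al³⁺/Al is the cathode (higher E°); E°cell = −1.659 − (−2.380) = +0.721 V with n = 6.
Rearranging E = E° − (0.0592/n)·log Q gives log Q = 6(+0.721 − (+0.716))/0.0592 = 0.507.
The balanced reaction is 2 Al3+(aq) + 3 Mg(s) → 2 Al(s) + 3 Mg2+(aq), so Q = [Mg2+(aq)]^3 / [Al3+(aq)]^2.
Isolating [Al3+(aq)] in Q = 10^{0.507} yields log [Al3+(aq)] = −1.393, i.e. 0.040 M.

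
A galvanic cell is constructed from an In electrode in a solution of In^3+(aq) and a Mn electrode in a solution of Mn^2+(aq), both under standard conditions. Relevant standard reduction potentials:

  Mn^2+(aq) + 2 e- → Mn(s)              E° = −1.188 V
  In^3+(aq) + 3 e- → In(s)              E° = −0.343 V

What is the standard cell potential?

+0.845 V

Of the two couples in this cell, the one with the more positive reduction potential is reduced at the cathode: here that is In³⁺/In (−0.343 V); Mn²⁺/Mn (−1.188 V) is the anode.
E°cell = E°(cathode) − E°(anode) = −0.343 − (−1.188) = +0.845 V.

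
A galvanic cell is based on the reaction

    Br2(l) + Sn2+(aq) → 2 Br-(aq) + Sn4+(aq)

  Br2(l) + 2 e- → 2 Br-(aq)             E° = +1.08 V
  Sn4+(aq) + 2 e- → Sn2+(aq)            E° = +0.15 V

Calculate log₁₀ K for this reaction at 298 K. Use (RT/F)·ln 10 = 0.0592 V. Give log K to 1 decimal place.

log K = 31.4

The Br₂/Br⁻ couple is reduced (cathode); E°cell = +1.08 − (+0.15) = +0.93 V with n = 2.
At equilibrium E = 0, so log K = nE°cell / 0.0592 = (2)(+0.93) / 0.0592 = 31.4.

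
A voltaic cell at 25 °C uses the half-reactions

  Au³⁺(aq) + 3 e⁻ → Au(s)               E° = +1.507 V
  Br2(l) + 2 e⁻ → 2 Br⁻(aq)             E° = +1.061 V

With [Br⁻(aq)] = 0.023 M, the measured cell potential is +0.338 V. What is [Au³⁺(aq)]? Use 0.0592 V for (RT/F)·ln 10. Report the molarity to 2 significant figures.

The Au³⁺/Au couple has the larger reduction potential, so it is the cathode: E°cell = +1.507 − (+1.061) = +0.446 V and n = 6.
Rearranging E = E° − (0.0592/n)·log Q gives log Q = 6(+0.446 − (+0.338))/0.0592 = 10.946.
The balanced reaction is 2 Au³⁺(aq) + 6 Br⁻(aq) → 2 Au(s) + 3 Br2(l), so Q = 1 / ([Au³⁺(aq)]^2·[Br⁻(aq)]^6).
Substituting the known concentrations and solving, log [Au³⁺(aq)] = −0.558 and [Au³⁺(aq)] = 0.28 M.

0.28 M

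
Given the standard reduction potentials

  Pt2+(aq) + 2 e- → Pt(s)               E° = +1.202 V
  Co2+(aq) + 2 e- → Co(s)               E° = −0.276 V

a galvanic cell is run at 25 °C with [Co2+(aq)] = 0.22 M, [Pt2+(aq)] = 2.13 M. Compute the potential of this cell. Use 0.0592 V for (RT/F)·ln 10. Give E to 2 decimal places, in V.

+1.51 V

Pt²⁺/Pt is reduced (cathode, E° = +1.202 V) and Co²⁺/Co is oxidized (anode).
E°cell = +1.202 − (−0.276) = +1.478 V, with n = 2 electrons transferred.
The balanced reaction is Pt2+(aq) + Co(s) → Pt(s) + Co2+(aq), so Q = [Co2+(aq)] / [Pt2+(aq)] = 0.103 and log Q = −0.986.
E = E° − (0.0592/n)·log Q = +1.478 − (0.0592/2)(−0.986) = +1.51 V.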